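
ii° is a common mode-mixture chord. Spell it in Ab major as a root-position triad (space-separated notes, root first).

ii° is built on scale degree 2, which is Bb in both Ab major and its parallel. In Ab minor the chord on Bb is Bb–Db–Fb.

Bb Db Fb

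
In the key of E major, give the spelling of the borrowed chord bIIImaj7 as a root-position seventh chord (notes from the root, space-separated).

The root of bIIImaj7 is the lowered 3rd degree: G# becomes G. Stacking thirds in E minor on G gives G–B–D–F#.

G B D F#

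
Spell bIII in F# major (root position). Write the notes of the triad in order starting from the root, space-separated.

The root of bIII is the lowered 3rd degree: A# becomes A. Stacking thirds in F# minor on A gives A–C#–E.

A C# E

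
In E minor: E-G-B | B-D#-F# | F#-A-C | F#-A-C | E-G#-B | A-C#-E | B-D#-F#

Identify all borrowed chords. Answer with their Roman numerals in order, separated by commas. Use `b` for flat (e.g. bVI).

I, IV

In E minor (with V from harmonic minor) the diatonic chords are Em, F#dim, G, Am, B, C, D. Of the given chords, E–G–B = Em, B–D#–F# = B and F#–A–C = F#dim are diatonic. E–G#–B doesn't fit — on degree 1 E minor would have Em (i). E is the degree-1 chord of E major, so it is the borrowed I. A–C#–E is not: scale degree 4 in E minor carries Am (iv). In E major the chord on that degree is A, so here it functions as IV, borrowed from the parallel major.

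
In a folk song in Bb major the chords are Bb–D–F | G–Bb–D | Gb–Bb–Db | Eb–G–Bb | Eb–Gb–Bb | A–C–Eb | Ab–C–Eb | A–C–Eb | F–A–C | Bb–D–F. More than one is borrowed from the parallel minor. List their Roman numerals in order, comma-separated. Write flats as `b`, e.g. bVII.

In Bb major the diatonic chords are Bb, Cm, Dm, Eb, F, Gm, Adim. Bb–D–F = Bb, G–Bb–D = Gm, Eb–G–Bb = Eb, A–C–Eb = Adim and F–A–C = F all belong to that set. But Gb–Bb–Db is foreign: the diatonic vi on degree 6 is Gm, whereas Gb comes from Bb minor. It is labeled bVI. Eb–Gb–Bb is not: scale degree 4 in Bb major carries Eb (IV). In Bb minor the chord on that degree is Ebm, so here it functions as iv, borrowed from the parallel minor. But Ab–C–Eb is foreign: the diatonic vii° on degree 7 is Adim, whereas Ab comes from Bb minor. It is labeled bVII.

bVI, iv, bVII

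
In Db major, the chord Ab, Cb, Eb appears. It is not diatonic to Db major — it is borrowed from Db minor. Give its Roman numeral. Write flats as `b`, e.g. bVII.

v

The root Ab is the diatonic 5th degree of Db major; the borrowing shows in the chord quality. Diatonically Db major has Ab (V) on that degree; Ab–Cb–Eb is instead the minor chord native to Db minor, so it takes the label v.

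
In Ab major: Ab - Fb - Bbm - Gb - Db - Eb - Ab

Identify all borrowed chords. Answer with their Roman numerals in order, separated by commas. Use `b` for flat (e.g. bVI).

bVI, bVII

Ab major has the diatonic set Ab, Bbm, Cm, Db, Eb, Fm, Gdim. Ab, Bbm, Db and Eb are all diatonic. But Fb (Fb–Ab–Cb) is foreign: the diatonic vi on degree 6 is Fm, whereas Fb comes from Ab minor. It is labeled bVI. Gb (Gb–Bb–Db) is not: scale degree 7 in Ab major carries Gdim (vii°). In Ab minor the chord on that degree is Gb, so here it functions as bVII, borrowed from the parallel minor.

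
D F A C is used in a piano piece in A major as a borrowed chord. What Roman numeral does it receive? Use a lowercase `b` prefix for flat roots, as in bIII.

iv7

The root D is the diatonic 4th degree of A major; the borrowing shows in the chord quality. The diatonic chord on degree 4 would be D (IV), but D–F–A–C is the minor-seventh chord from A minor. As a borrowed chord it is labeled iv7.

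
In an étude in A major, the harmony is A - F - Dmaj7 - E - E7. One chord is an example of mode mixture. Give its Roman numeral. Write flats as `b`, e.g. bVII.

bVI

A major has the diatonic set A, Bm, C#m, D, E, F#m, G#dim. Of the given chords, A, Dmaj7, E and E7 are diatonic. But F (F–A–C) is foreign: the diatonic vi on degree 6 is F#m, whereas F comes from A minor. It is labeled bVI.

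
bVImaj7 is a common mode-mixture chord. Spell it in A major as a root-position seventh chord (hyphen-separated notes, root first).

F-A-C-E

The root of bVImaj7 is the lowered 6th degree: F# becomes F. Building the major-seventh chord from the parallel minor on F: F–A–C–E.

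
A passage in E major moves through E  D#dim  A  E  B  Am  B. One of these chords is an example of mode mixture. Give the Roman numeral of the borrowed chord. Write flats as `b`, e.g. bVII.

iv

E major has the diatonic set E, F#m, G#m, A, B, C#m, D#dim. E, D#dim, A and B are all diatonic. But Am (A–C–E) is foreign: the diatonic IV on degree 4 is A, whereas Am comes from E minor. It is labeled iv.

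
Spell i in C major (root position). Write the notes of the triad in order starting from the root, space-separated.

C Eb G

i is built on scale degree 1, which is C in both C major and its parallel. In C minor the chord on C is C–Eb–G.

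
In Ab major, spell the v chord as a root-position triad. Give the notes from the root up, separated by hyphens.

Eb-Gb-Bb

The root, Eb, is scale degree 5 — the same note in Ab major and Ab minor; only the chord quality changes. Building the minor chord from the parallel minor on Eb: Eb–Gb–Bb.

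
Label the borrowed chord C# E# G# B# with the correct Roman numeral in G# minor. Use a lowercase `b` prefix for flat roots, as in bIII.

IVmaj7

The root C# is the diatonic 4th degree of G# minor; the borrowing shows in the chord quality. C#–E#–G#–B# is a major-seventh chord — the form found in G# major, not the diatonic iv (C#m). Borrowed into G# minor it is written IVmaj7.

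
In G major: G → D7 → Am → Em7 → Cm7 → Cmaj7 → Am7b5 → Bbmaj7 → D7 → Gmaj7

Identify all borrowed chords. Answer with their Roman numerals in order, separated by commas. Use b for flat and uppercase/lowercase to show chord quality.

iv7, iiø7, bIIImaj7

The diatonic triads in G major are G, Am, Bm, C, D, Em, F#dim. G, D7, Am, Em7, Cmaj7 and Gmaj7 all belong to that set. Cm7 (C–Eb–G–Bb) is not: scale degree 4 in G major carries C (IV). In G minor the chord on that degree is Cm7, so here it functions as iv7, borrowed from the parallel minor. Am7b5 (A–C–Eb–G) is not: scale degree 2 in G major carries Am (ii). In G minor the chord on that degree is Am7b5, so here it functions as iiø7, borrowed from the parallel minor. Bbmaj7 (Bb–D–F–A) is not: scale degree 3 in G major carries Bm (iii). In G minor the chord on that degree is Bbmaj7, so here it functions as bIIImaj7, borrowed from the parallel minor.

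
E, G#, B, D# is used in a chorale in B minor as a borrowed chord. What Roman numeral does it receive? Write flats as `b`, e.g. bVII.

E is scale degree 4 in B minor. Diatonically B minor has Em (iv) on that degree; E–G#–B–D# is instead the major-seventh chord native to B major, so it takes the label IVmaj7.

IVmaj7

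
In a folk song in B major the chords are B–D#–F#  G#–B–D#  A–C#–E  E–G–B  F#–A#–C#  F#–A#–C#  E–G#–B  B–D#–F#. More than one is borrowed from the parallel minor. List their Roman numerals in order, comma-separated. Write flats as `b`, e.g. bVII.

In B major the diatonic chords are B, C#m, D#m, E, F#, G#m, A#dim. B–D#–F# = B, G#–B–D# = G#m, F#–A#–C# = F# and E–G#–B = E all belong to that set. A–C#–E is not: scale degree 7 in B major carries A#dim (vii°). In B minor the chord on that degree is A, so here it functions as bVII, borrowed from the parallel minor. E–G–B is not: scale degree 4 in B major carries E (IV). In B minor the chord on that degree is Em, so here it functions as iv, borrowed from the parallel minor.

bVII, iv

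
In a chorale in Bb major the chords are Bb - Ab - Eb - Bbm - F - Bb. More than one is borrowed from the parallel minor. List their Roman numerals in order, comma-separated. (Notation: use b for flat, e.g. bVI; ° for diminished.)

In Bb major the diatonic chords are Bb, Cm, Dm, Eb, F, Gm, Adim. Bb, Eb and F are all diatonic. But Ab (Ab–C–Eb) is foreign: the diatonic vii° on degree 7 is Adim, whereas Ab comes from Bb minor. It is labeled bVII. Bbm (Bb–Db–F) is not: scale degree 1 in Bb major carries Bb (I). In Bb minor the chord on that degree is Bbm, so here it functions as i, borrowed from the parallel minor.

bVII, i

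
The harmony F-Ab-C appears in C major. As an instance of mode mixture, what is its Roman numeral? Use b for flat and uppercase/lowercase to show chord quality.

The root F is the diatonic 4th degree of C major; the borrowing shows in the chord quality. F–Ab–C is a minor chord — the form found in C minor, not the diatonic IV (F). Borrowed into C major it is written iv.

iv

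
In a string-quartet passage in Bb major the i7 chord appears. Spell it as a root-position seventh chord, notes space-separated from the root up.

Bb Db F Ab

i7 is built on scale degree 1, which is Bb in both Bb major and its parallel. In Bb minor the chord on Bb is Bb–Db–F–Ab.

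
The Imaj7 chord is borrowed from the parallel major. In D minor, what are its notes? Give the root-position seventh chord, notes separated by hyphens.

D-F#-A-C#

The root, D, is scale degree 1 — the same note in D minor and D major; only the chord quality changes. Stacking thirds in D major on D gives D–F#–A–C#.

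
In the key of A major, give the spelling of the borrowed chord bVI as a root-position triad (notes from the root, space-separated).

F A C

The root of bVI is the lowered 6th degree: F# becomes F. Stacking thirds in A minor on F gives F–A–C.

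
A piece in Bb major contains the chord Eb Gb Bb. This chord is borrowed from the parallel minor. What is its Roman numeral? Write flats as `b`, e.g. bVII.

iv

The root Eb is the diatonic 4th degree of Bb major; the borrowing shows in the chord quality. The diatonic chord on degree 4 would be Eb (IV), but Eb–Gb–Bb is the minor chord from Bb minor. As a borrowed chord it is labeled iv.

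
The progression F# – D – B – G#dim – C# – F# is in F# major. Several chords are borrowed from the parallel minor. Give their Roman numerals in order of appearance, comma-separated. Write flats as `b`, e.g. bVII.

bVI, ii°

In F# major the diatonic chords are F#, G#m, A#m, B, C#, D#m, E#dim. F#, B and C# all belong to that set. D (D–F#–A) doesn't fit — on degree 6 F# major would have D#m (vi). D is the degree-6 chord of F# minor, so it is the borrowed bVI. But G#dim (G#–B–D) is foreign: the diatonic ii on degree 2 is G#m, whereas G#dim comes from F# minor. It is labeled ii°.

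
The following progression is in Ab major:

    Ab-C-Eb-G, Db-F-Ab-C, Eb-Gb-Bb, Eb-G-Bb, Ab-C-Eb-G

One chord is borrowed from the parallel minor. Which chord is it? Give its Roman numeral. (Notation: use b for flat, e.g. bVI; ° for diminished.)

v

The diatonic triads in Ab major are Ab, Bbm, Cm, Db, Eb, Fm, Gdim. Ab–C–Eb–G = Abmaj7, Db–F–Ab–C = Dbmaj7 and Eb–G–Bb = Eb all belong to that set. Eb–Gb–Bb doesn't fit — on degree 5 Ab major would have Eb (V). Ebm is the degree-5 chord of Ab minor, so it is the borrowed v.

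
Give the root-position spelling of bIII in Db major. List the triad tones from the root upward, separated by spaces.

The root of bIII is the lowered 3rd degree: F becomes Fb. In Db minor the chord on Fb is Fb–Ab–Cb.

Fb Ab Cb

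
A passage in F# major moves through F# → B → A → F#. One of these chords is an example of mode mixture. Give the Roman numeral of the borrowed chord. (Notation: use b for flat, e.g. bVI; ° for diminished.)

In F# major the diatonic chords are F#, G#m, A#m, B, C#, D#m, E#dim. F# and B both belong to that set. But A (A–C#–E) is foreign: the diatonic iii on degree 3 is A#m, whereas A comes from F# minor. It is labeled bIII.

bIII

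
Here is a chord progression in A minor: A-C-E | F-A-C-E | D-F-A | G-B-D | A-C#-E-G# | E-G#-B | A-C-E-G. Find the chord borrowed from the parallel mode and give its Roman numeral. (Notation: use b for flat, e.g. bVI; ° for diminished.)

In A minor (with V from harmonic minor) the diatonic chords are Am, Bdim, C, Dm, E, F, G. A–C–E = Am, F–A–C–E = Fmaj7, D–F–A = Dm, G–B–D = G, E–G#–B = E and A–C–E–G = Am7 all belong to that set. A–C#–E–G# doesn't fit — on degree 1 A minor would have Am (i). Amaj7 is the degree-1 chord of A major, so it is the borrowed Imaj7.

Imaj7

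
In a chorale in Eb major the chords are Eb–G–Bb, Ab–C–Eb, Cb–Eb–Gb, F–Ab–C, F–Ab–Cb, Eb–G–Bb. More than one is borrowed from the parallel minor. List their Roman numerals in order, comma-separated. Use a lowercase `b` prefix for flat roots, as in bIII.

bVI, ii°

In Eb major the diatonic chords are Eb, Fm, Gm, Ab, Bb, Cm, Ddim. Eb–G–Bb = Eb, Ab–C–Eb = Ab and F–Ab–C = Fm all belong to that set. Cb–Eb–Gb is not: scale degree 6 in Eb major carries Cm (vi). In Eb minor the chord on that degree is Cb, so here it functions as bVI, borrowed from the parallel minor. But F–Ab–Cb is foreign: the diatonic ii on degree 2 is Fm, whereas Fdim comes from Eb minor. It is labeled ii°.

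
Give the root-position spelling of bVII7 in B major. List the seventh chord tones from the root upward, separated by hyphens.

bVII7 is built on the lowered scale degree 7. In B major degree 7 is A#; lowered it becomes A. In B minor the chord on A is A–C#–E–G.

A-C#-E-G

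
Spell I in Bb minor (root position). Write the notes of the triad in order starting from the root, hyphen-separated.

Bb-D-F

I is built on scale degree 1, which is Bb in both Bb minor and its parallel. In Bb major the chord on Bb is Bb–D–F.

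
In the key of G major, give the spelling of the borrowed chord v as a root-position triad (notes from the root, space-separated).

D F A

v is built on scale degree 5, which is D in both G major and its parallel. In G minor the chord on D is D–F–A.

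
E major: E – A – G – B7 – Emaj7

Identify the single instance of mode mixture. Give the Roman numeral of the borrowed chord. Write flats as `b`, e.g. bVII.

bIII

In E major the diatonic chords are E, F#m, G#m, A, B, C#m, D#dim. Of the given chords, E, A, B7 and Emaj7 are diatonic. But G (G–B–D) is foreign: the diatonic iii on degree 3 is G#m, whereas G comes from E minor. It is labeled bIII.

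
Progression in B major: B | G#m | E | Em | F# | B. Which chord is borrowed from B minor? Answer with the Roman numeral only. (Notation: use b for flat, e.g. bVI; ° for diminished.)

iv

In B major the diatonic chords are B, C#m, D#m, E, F#, G#m, A#dim. B, G#m, E and F# all belong to that set. But Em (E–G–B) is foreign: the diatonic IV on degree 4 is E, whereas Em comes from B minor. It is labeled iv.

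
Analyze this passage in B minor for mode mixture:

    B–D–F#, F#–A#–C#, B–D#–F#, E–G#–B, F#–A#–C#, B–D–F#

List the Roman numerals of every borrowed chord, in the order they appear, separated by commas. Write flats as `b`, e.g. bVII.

I, IV

The diatonic triads in B minor (with V from harmonic minor) are Bm, C#dim, D, Em, F#, G, A. B–D–F# = Bm and F#–A#–C# = F# are both diatonic. B–D#–F# doesn't fit — on degree 1 B minor would have Bm (i). B is the degree-1 chord of B major, so it is the borrowed I. E–G#–B doesn't fit — on degree 4 B minor would have Em (iv). E is the degree-4 chord of B major, so it is the borrowed IV.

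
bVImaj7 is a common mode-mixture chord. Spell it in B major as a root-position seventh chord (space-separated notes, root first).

G B D F#

Scale degree 6 in B major is G#. bVImaj7 uses the lowered form, G, taken from B minor. In B minor the chord on G is G–B–D–F#.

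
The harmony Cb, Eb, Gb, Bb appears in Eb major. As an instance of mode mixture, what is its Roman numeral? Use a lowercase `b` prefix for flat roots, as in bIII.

In Eb major scale degree 6 is C; Cb is its lowered form, from Eb minor. The diatonic chord on degree 6 would be Cm (vi), but Cb–Eb–Gb–Bb is the major-seventh chord from Eb minor. As a borrowed chord it is labeled bVImaj7.

bVImaj7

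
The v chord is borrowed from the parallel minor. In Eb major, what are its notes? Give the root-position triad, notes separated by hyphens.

Bb-Db-F

v is built on scale degree 5, which is Bb in both Eb major and its parallel. Stacking thirds in Eb minor on Bb gives Bb–Db–F.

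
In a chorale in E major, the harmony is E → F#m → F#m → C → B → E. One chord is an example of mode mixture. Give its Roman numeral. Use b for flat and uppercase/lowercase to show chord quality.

The diatonic triads in E major are E, F#m, G#m, A, B, C#m, D#dim. E, F#m and B are all diatonic. C (C–E–G) is not: scale degree 6 in E major carries C#m (vi). In E minor the chord on that degree is C, so here it functions as bVI, borrowed from the parallel minor.

bVI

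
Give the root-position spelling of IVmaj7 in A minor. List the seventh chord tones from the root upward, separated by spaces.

The root, D, is scale degree 4 — the same note in A minor and A major; only the chord quality changes. Building the major-seventh chord from the parallel major on D: D–F#–A–C#.

D F# A C#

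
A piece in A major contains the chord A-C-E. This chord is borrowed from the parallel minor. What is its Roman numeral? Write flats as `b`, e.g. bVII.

i

A is scale degree 1 in A major. A–C–E is a minor chord — the form found in A minor, not the diatonic I (A). Borrowed into A major it is written i.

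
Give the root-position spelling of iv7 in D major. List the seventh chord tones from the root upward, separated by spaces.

G Bb D F

iv7 is built on scale degree 4, which is G in both D major and its parallel. In D minor the chord on G is G–Bb–D–F.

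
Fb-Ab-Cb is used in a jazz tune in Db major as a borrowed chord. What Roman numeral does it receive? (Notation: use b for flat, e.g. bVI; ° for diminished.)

bIII

In Db major scale degree 3 is F; Fb is its lowered form, from Db minor. Diatonically Db major has Fm (iii) on that degree; Fb–Ab–Cb is instead the major chord native to Db minor, so it takes the label bIII.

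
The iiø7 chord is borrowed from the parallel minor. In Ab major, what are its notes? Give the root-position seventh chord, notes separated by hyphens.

Bb-Db-Fb-Ab

iiø7 is built on scale degree 2, which is Bb in both Ab major and its parallel. In Ab minor the chord on Bb is Bb–Db–Fb–Ab.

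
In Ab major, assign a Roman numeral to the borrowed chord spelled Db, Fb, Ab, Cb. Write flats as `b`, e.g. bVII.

iv7

Db is scale degree 4 in Ab major. Diatonically Ab major has Db (IV) on that degree; Db–Fb–Ab–Cb is instead the minor-seventh chord native to Ab minor, so it takes the label iv7.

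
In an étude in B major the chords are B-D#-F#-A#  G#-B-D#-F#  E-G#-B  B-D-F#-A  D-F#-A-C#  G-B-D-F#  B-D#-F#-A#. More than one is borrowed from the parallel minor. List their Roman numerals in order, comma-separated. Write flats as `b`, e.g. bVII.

B major has the diatonic set B, C#m, D#m, E, F#, G#m, A#dim. B–D#–F#–A# = Bmaj7, G#–B–D#–F# = G#m7 and E–G#–B = E all belong to that set. B–D–F#–A is not: scale degree 1 in B major carries B (I). In B minor the chord on that degree is Bm7, so here it functions as i7, borrowed from the parallel minor. But D–F#–A–C# is foreign: the diatonic iii on degree 3 is D#m, whereas Dmaj7 comes from B minor. It is labeled bIIImaj7. G–B–D–F# doesn't fit — on degree 6 B major would have G#m (vi). Gmaj7 is the degree-6 chord of B minor, so it is the borrowed bVImaj7.

i7, bIIImaj7, bVImaj7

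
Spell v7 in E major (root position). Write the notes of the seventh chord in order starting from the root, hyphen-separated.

B-D-F#-A

v7 is built on scale degree 5, which is B in both E major and its parallel. Stacking thirds in E minor on B gives B–D–F#–A.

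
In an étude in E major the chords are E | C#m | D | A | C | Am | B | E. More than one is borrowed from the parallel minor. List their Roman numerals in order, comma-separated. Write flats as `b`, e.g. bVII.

bVII, bVI, iv

In E major the diatonic chords are E, F#m, G#m, A, B, C#m, D#dim. Of the given chords, E, C#m, A and B are diatonic. D (D–F#–A) is not: scale degree 7 in E major carries D#dim (vii°). In E minor the chord on that degree is D, so here it functions as bVII, borrowed from the parallel minor. C (C–E–G) doesn't fit — on degree 6 E major would have C#m (vi). C is the degree-6 chord of E minor, so it is the borrowed bVI. But Am (A–C–E) is foreign: the diatonic IV on degree 4 is A, whereas Am comes from E minor. It is labeled iv.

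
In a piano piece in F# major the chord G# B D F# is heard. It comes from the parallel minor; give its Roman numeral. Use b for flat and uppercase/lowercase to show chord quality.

iiø7

G# is scale degree 2 in F# major. The diatonic chord on degree 2 would be G#m (ii), but G#–B–D–F# is the half-diminished-seventh chord from F# minor. As a borrowed chord it is labeled iiø7.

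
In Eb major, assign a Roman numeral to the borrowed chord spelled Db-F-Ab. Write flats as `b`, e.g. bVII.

bVII

In Eb major scale degree 7 is D; Db is its lowered form, from Eb minor. Diatonically Eb major has Ddim (vii°) on that degree; Db–F–Ab is instead the major chord native to Eb minor, so it takes the label bVII.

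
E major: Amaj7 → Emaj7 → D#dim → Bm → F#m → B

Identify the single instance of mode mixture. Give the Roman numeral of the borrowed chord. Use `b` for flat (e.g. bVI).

v

In E major the diatonic chords are E, F#m, G#m, A, B, C#m, D#dim. Amaj7, Emaj7, D#dim, F#m and B are all diatonic. Bm (B–D–F#) doesn't fit — on degree 5 E major would have B (V). Bm is the degree-5 chord of E minor, so it is the borrowed v.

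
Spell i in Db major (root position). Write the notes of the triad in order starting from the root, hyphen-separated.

The root, Db, is scale degree 1 — the same note in Db major and Db minor; only the chord quality changes. In Db minor the chord on Db is Db–Fb–Ab.

Db-Fb-Ab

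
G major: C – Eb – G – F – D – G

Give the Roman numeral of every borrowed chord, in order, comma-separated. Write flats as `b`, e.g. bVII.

bVI, bVII

In G major the diatonic chords are G, Am, Bm, C, D, Em, F#dim. Of the given chords, C, G and D are diatonic. Eb (Eb–G–Bb) doesn't fit — on degree 6 G major would have Em (vi). Eb is the degree-6 chord of G minor, so it is the borrowed bVI. But F (F–A–C) is foreign: the diatonic vii° on degree 7 is F#dim, whereas F comes from G minor. It is labeled bVII.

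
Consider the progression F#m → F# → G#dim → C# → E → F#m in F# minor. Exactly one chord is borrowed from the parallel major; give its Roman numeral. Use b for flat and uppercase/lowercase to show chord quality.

In F# minor (with V from harmonic minor) the diatonic chords are F#m, G#dim, A, Bm, C#, D, E. Of the given chords, F#m, G#dim, C# and E are diatonic. F# (F#–A#–C#) doesn't fit — on degree 1 F# minor would have F#m (i). F# is the degree-1 chord of F# major, so it is the borrowed I.

I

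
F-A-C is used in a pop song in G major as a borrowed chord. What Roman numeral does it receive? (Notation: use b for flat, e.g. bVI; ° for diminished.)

bVII

F is the lowered form of scale degree 7 in G major (the diatonic degree 7 is F#). F–A–C is a major chord — the form found in G minor, not the diatonic vii° (F#dim). Borrowed into G major it is written bVII.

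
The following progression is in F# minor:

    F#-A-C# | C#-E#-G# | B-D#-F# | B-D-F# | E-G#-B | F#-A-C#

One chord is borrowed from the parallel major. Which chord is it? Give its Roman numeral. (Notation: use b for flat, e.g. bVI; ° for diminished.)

IV

F# minor has the diatonic set F#m, G#dim, A, Bm, C#, D, E (with V from harmonic minor). F#–A–C# = F#m, C#–E#–G# = C#, B–D–F# = Bm and E–G#–B = E all belong to that set. B–D#–F# doesn't fit — on degree 4 F# minor would have Bm (iv). B is the degree-4 chord of F# major, so it is the borrowed IV.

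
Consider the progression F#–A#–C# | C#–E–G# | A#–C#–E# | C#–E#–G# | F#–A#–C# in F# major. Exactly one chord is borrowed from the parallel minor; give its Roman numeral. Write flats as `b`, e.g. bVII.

v

F# major has the diatonic set F#, G#m, A#m, B, C#, D#m, E#dim. F#–A#–C# = F#, A#–C#–E# = A#m and C#–E#–G# = C# are all diatonic. C#–E–G# is not: scale degree 5 in F# major carries C# (V). In F# minor the chord on that degree is C#m, so here it functions as v, borrowed from the parallel minor.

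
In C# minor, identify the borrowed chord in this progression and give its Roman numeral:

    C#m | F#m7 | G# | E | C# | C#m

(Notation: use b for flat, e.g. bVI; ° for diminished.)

The diatonic triads in C# minor (with V from harmonic minor) are C#m, D#dim, E, F#m, G#, A, B. C#m, F#m7, G# and E all belong to that set. But C# (C#–E#–G#) is foreign: the diatonic i on degree 1 is C#m, whereas C# comes from C# major. It is labeled I.

I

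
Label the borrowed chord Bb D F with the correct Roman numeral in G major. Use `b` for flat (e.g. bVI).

bIII

In G major scale degree 3 is B; Bb is its lowered form, from G minor. Diatonically G major has Bm (iii) on that degree; Bb–D–F is instead the major chord native to G minor, so it takes the label bIII.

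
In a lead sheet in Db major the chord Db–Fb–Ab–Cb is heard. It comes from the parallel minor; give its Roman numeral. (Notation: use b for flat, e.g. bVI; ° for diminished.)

Db is scale degree 1 in Db major. Db–Fb–Ab–Cb is a minor-seventh chord — the form found in Db minor, not the diatonic I (Db). Borrowed into Db major it is written i7.

i7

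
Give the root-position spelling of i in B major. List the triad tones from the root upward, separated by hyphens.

B-D-F#

The root, B, is scale degree 1 — the same note in B major and B minor; only the chord quality changes. In B minor the chord on B is B–D–F#.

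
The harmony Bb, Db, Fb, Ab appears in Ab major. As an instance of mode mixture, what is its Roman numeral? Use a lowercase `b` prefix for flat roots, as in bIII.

Bb is scale degree 2 in Ab major. Diatonically Ab major has Bbm (ii) on that degree; Bb–Db–Fb–Ab is instead the half-diminished-seventh chord native to Ab minor, so it takes the label iiø7.

iiø7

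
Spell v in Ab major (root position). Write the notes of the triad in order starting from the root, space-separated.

v is built on scale degree 5, which is Eb in both Ab major and its parallel. Building the minor chord from the parallel minor on Eb: Eb–Gb–Bb.

Eb Gb Bb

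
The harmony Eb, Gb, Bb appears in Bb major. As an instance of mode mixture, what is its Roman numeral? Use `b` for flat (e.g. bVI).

Eb is scale degree 4 in Bb major. Eb–Gb–Bb is a minor chord — the form found in Bb minor, not the diatonic IV (Eb). Borrowed into Bb major it is written iv.

iv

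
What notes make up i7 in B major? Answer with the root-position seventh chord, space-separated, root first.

i7 is built on scale degree 1, which is B in both B major and its parallel. Building the minor-seventh chord from the parallel minor on B: B–D–F#–A.

B D F# A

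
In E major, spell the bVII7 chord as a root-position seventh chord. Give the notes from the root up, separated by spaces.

D F# A C

The root of bVII7 is the lowered 7th degree: D# becomes D. Stacking thirds in E minor on D gives D–F#–A–C.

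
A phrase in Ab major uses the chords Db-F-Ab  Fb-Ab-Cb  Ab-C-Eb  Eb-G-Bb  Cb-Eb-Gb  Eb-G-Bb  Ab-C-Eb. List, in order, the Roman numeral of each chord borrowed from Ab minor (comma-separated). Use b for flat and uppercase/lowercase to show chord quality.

bVI, bIII

In Ab major the diatonic chords are Ab, Bbm, Cm, Db, Eb, Fm, Gdim. Db–F–Ab = Db, Ab–C–Eb = Ab and Eb–G–Bb = Eb all belong to that set. Fb–Ab–Cb is not: scale degree 6 in Ab major carries Fm (vi). In Ab minor the chord on that degree is Fb, so here it functions as bVI, borrowed from the parallel minor. Cb–Eb–Gb is not: scale degree 3 in Ab major carries Cm (iii). In Ab minor the chord on that degree is Cb, so here it functions as bIII, borrowed from the parallel minor.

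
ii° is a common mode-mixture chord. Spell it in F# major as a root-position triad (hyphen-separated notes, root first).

ii° is built on scale degree 2, which is G# in both F# major and its parallel. Building the diminished chord from the parallel minor on G#: G#–B–D.

G#-B-D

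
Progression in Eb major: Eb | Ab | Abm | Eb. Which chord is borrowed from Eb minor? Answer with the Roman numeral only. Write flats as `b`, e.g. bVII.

iv

Eb major has the diatonic set Eb, Fm, Gm, Ab, Bb, Cm, Ddim. Eb and Ab are both diatonic. Abm (Ab–Cb–Eb) doesn't fit — on degree 4 Eb major would have Ab (IV). Abm is the degree-4 chord of Eb minor, so it is the borrowed iv.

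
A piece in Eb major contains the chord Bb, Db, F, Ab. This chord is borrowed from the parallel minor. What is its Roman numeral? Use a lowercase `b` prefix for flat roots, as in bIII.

The root Bb is the diatonic 5th degree of Eb major; the borrowing shows in the chord quality. Diatonically Eb major has Bb (V) on that degree; Bb–Db–F–Ab is instead the minor-seventh chord native to Eb minor, so it takes the label v7.

v7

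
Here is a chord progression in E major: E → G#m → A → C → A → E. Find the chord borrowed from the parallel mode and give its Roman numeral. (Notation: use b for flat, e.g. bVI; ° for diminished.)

bVI

In E major the diatonic chords are E, F#m, G#m, A, B, C#m, D#dim. Of the given chords, E, G#m and A are diatonic. C (C–E–G) doesn't fit — on degree 6 E major would have C#m (vi). C is the degree-6 chord of E minor, so it is the borrowed bVI.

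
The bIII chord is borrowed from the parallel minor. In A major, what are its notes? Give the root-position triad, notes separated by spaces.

C E G

bIII is built on the lowered scale degree 3. In A major degree 3 is C#; lowered it becomes C. Stacking thirds in A minor on C gives C–E–G.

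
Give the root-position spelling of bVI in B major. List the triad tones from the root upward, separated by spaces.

G B D

bVI is built on the lowered scale degree 6. In B major degree 6 is G#; lowered it becomes G. Stacking thirds in B minor on G gives G–B–D.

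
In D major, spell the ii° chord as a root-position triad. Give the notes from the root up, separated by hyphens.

E-G-Bb

The root, E, is scale degree 2 — the same note in D major and D minor; only the chord quality changes. Building the diminished chord from the parallel minor on E: E–G–Bb.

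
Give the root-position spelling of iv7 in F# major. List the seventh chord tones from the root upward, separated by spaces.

The root, B, is scale degree 4 — the same note in F# major and F# minor; only the chord quality changes. In F# minor the chord on B is B–D–F#–A.

B D F# A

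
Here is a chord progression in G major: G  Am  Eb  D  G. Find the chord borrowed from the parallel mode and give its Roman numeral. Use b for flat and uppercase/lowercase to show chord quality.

In G major the diatonic chords are G, Am, Bm, C, D, Em, F#dim. Of the given chords, G, Am and D are diatonic. Eb (Eb–G–Bb) doesn't fit — on degree 6 G major would have Em (vi). Eb is the degree-6 chord of G minor, so it is the borrowed bVI.

bVI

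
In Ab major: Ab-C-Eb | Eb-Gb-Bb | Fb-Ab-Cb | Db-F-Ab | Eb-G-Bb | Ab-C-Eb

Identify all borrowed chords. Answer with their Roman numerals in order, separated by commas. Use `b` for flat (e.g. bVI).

In Ab major the diatonic chords are Ab, Bbm, Cm, Db, Eb, Fm, Gdim. Ab–C–Eb = Ab, Db–F–Ab = Db and Eb–G–Bb = Eb are all diatonic. But Eb–Gb–Bb is foreign: the diatonic V on degree 5 is Eb, whereas Ebm comes from Ab minor. It is labeled v. Fb–Ab–Cb is not: scale degree 6 in Ab major carries Fm (vi). In Ab minor the chord on that degree is Fb, so here it functions as bVI, borrowed from the parallel minor.

v, bVI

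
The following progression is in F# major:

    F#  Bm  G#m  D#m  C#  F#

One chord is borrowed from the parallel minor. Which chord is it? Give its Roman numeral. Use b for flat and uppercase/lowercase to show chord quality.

The diatonic triads in F# major are F#, G#m, A#m, B, C#, D#m, E#dim. F#, G#m, D#m and C# all belong to that set. But Bm (B–D–F#) is foreign: the diatonic IV on degree 4 is B, whereas Bm comes from F# minor. It is labeled iv.

iv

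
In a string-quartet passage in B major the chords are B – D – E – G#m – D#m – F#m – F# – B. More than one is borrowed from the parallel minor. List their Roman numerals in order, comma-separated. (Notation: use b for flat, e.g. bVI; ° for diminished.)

bIII, v

The diatonic triads in B major are B, C#m, D#m, E, F#, G#m, A#dim. Of the given chords, B, E, G#m, D#m and F# are diatonic. D (D–F#–A) doesn't fit — on degree 3 B major would have D#m (iii). D is the degree-3 chord of B minor, so it is the borrowed bIII. F#m (F#–A–C#) is not: scale degree 5 in B major carries F# (V). In B minor the chord on that degree is F#m, so here it functions as v, borrowed from the parallel minor.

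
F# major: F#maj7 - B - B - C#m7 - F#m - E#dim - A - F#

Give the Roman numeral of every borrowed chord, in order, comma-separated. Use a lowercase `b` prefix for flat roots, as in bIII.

v7, i, bIII

In F# major the diatonic chords are F#, G#m, A#m, B, C#, D#m, E#dim. Of the given chords, F#maj7, B, E#dim and F# are diatonic. C#m7 (C#–E–G#–B) is not: scale degree 5 in F# major carries C# (V). In F# minor the chord on that degree is C#m7, so here it functions as v7, borrowed from the parallel minor. F#m (F#–A–C#) doesn't fit — on degree 1 F# major would have F# (I). F#m is the degree-1 chord of F# minor, so it is the borrowed i. A (A–C#–E) doesn't fit — on degree 3 F# major would have A#m (iii). A is the degree-3 chord of F# minor, so it is the borrowed bIII.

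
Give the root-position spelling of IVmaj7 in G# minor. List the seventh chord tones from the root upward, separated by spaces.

IVmaj7 is built on scale degree 4, which is C# in both G# minor and its parallel. In G# major the chord on C# is C#–E#–G#–B#.

C# E# G# B#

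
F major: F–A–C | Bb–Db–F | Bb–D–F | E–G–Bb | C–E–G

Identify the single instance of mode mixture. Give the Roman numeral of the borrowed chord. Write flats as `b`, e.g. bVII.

In F major the diatonic chords are F, Gm, Am, Bb, C, Dm, Edim. Of the given chords, F–A–C = F, Bb–D–F = Bb, E–G–Bb = Edim and C–E–G = C are diatonic. Bb–Db–F doesn't fit — on degree 4 F major would have Bb (IV). Bbm is the degree-4 chord of F minor, so it is the borrowed iv.

iv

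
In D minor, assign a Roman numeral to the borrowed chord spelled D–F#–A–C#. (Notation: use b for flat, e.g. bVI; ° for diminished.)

Imaj7

The root D is the diatonic 1st degree of D minor; the borrowing shows in the chord quality. D–F#–A–C# is a major-seventh chord — the form found in D major, not the diatonic i (Dm). Borrowed into D minor it is written Imaj7.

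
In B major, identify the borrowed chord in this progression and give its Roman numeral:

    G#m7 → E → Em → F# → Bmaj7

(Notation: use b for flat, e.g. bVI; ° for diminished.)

B major has the diatonic set B, C#m, D#m, E, F#, G#m, A#dim. G#m7, E, F# and Bmaj7 are all diatonic. Em (E–G–B) is not: scale degree 4 in B major carries E (IV). In B minor the chord on that degree is Em, so here it functions as iv, borrowed from the parallel minor.

iv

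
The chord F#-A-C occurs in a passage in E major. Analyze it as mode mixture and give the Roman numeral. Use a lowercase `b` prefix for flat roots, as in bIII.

F# is scale degree 2 in E major. The diatonic chord on degree 2 would be F#m (ii), but F#–A–C is the diminished chord from E minor. As a borrowed chord it is labeled ii°.

ii°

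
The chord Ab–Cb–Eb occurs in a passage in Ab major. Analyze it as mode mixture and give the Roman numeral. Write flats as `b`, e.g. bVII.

i

The root Ab is the diatonic 1st degree of Ab major; the borrowing shows in the chord quality. Ab–Cb–Eb is a minor chord — the form found in Ab minor, not the diatonic I (Ab). Borrowed into Ab major it is written i.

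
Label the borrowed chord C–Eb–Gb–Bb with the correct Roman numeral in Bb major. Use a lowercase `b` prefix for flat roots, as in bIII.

iiø7

The root C is the diatonic 2nd degree of Bb major; the borrowing shows in the chord quality. The diatonic chord on degree 2 would be Cm (ii), but C–Eb–Gb–Bb is the half-diminished-seventh chord from Bb minor. As a borrowed chord it is labeled iiø7.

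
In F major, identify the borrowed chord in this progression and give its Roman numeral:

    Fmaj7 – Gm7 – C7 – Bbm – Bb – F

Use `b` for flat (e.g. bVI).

iv

F major has the diatonic set F, Gm, Am, Bb, C, Dm, Edim. Fmaj7, Gm7, C7, Bb and F all belong to that set. Bbm (Bb–Db–F) is not: scale degree 4 in F major carries Bb (IV). In F minor the chord on that degree is Bbm, so here it functions as iv, borrowed from the parallel minor.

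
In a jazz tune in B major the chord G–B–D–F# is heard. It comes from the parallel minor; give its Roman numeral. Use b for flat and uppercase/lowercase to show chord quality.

In B major scale degree 6 is G#; G is its lowered form, from B minor. The diatonic chord on degree 6 would be G#m (vi), but G–B–D–F# is the major-seventh chord from B minor. As a borrowed chord it is labeled bVImaj7.

bVImaj7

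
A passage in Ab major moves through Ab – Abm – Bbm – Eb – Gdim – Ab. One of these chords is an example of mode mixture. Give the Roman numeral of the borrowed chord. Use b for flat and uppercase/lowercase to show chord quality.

The diatonic triads in Ab major are Ab, Bbm, Cm, Db, Eb, Fm, Gdim. Of the given chords, Ab, Bbm, Eb and Gdim are diatonic. Abm (Ab–Cb–Eb) doesn't fit — on degree 1 Ab major would have Ab (I). Abm is the degree-1 chord of Ab minor, so it is the borrowed i.

i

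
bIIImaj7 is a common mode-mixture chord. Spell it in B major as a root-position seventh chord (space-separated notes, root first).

D F# A C#

The root of bIIImaj7 is the lowered 3rd degree: D# becomes D. In B minor the chord on D is D–F#–A–C#.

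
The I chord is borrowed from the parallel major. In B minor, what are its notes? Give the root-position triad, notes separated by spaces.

I is built on scale degree 1, which is B in both B minor and its parallel. In B major the chord on B is B–D#–F#.

B D# F#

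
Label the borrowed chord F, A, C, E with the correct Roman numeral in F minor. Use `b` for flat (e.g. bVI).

Imaj7

F is scale degree 1 in F minor. Diatonically F minor has Fm (i) on that degree; F–A–C–E is instead the major-seventh chord native to F major, so it takes the label Imaj7.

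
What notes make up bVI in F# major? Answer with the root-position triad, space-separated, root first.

The root of bVI is the lowered 6th degree: D# becomes D. Building the major chord from the parallel minor on D: D–F#–A.

D F# A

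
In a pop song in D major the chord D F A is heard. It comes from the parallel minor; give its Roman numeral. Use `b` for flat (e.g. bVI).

i

The root D is the diatonic 1st degree of D major; the borrowing shows in the chord quality. Diatonically D major has D (I) on that degree; D–F–A is instead the minor chord native to D minor, so it takes the label i.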